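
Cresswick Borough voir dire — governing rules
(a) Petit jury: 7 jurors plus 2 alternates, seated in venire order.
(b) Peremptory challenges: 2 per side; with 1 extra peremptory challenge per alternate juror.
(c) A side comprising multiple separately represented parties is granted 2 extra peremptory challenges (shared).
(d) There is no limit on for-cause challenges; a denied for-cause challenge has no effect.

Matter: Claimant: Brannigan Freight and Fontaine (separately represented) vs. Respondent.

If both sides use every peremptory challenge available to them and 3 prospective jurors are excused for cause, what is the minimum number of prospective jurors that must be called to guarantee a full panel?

22

Seats to fill: 7 + 2 alternates = 9.
Peremptories — Claimant: 2 + 1×2 + 2 = 6; Respondent: 2 + 1×2 = 4; total 10.
For-cause removals: 3.
Minimum venire: 9 + 10 + 3 = 22.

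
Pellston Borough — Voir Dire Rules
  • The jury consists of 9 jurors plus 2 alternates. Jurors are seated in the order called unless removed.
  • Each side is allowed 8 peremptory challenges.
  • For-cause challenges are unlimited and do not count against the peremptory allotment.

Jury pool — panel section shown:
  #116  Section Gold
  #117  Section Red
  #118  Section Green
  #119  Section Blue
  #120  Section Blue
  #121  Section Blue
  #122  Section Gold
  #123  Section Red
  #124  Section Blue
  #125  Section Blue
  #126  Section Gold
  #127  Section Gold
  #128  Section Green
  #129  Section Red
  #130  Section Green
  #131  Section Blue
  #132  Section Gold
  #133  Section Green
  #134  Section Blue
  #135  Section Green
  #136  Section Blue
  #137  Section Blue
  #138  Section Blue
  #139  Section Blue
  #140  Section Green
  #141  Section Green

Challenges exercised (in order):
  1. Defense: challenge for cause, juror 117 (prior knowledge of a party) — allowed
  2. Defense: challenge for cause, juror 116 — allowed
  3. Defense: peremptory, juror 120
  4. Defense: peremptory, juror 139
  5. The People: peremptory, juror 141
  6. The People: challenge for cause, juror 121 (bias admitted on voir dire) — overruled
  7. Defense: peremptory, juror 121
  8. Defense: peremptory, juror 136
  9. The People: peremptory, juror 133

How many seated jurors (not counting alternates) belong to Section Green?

2

Removed: #116, #117, #120, #121, #133, #136, #139, #141.
Seated jurors 1–9: #118, #119, #122, #123, #124, #125, #126, #127, #128 (alternates #129, #130 not counted).
Of those, in Section Green: #118, #128 → 2.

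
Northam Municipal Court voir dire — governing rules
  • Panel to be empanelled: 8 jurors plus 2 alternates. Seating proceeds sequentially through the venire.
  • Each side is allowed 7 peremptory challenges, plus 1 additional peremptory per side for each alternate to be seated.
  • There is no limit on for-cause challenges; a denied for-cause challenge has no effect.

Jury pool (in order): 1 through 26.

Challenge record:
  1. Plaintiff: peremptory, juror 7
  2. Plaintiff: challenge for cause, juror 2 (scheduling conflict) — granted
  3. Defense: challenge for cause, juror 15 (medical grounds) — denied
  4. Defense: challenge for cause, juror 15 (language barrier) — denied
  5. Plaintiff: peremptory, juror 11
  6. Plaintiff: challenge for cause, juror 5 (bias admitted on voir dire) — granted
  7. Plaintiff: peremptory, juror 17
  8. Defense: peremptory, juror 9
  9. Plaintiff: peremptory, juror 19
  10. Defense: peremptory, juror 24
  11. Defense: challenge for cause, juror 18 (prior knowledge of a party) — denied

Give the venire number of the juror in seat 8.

13

Removed: #2, #5, #7, #9, #11, #17, #19, #24. (#15, #18 stay — for-cause denied.)
Filling seats in venire order through position 8: #1, #3, #4, #6, #8, #10, #12, #13.
So seat 8 is #13.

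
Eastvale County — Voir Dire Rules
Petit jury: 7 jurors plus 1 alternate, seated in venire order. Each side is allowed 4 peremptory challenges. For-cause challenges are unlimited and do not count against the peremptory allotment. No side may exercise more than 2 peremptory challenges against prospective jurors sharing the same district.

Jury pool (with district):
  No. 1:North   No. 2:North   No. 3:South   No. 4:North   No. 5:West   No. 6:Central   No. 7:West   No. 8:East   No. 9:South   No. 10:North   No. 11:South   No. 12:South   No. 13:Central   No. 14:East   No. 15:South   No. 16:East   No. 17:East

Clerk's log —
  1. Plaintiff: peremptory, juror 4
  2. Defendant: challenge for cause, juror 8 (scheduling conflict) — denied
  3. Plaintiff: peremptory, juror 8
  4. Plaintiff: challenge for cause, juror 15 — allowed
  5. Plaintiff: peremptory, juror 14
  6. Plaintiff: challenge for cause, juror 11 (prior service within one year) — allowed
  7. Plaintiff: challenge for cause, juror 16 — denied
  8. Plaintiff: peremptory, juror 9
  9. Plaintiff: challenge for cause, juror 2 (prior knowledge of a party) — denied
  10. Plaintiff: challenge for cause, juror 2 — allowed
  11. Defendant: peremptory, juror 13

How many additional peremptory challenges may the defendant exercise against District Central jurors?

1

Defendant peremptories so far: #13 — 1 of 4 used, 3 left overall.
Against District Central: #13 — 1 used; per-district cap 2 leaves 1.
Binding limit: min(3, 1) = 1.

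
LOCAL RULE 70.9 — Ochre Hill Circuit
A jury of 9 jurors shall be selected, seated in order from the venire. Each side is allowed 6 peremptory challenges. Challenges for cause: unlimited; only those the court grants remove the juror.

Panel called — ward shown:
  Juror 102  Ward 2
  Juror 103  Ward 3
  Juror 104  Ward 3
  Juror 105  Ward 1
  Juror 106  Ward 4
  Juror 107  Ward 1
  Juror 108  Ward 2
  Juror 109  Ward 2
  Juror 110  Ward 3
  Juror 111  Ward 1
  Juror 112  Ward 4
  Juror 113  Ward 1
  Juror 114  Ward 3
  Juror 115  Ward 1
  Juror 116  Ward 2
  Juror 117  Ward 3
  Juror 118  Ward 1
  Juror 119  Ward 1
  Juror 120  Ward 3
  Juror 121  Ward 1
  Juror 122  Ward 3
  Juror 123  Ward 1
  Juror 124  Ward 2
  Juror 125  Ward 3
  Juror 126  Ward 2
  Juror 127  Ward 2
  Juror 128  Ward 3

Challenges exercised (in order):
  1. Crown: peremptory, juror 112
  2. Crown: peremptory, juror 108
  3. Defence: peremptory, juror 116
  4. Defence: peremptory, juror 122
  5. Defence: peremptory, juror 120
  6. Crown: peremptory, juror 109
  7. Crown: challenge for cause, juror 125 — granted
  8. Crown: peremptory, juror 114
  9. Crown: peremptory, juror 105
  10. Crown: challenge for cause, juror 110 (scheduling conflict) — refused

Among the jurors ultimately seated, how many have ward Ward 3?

Removed: #105, #108, #109, #112, #114, #116, #120, #122, #125.
Seated jurors 1–9: #102, #103, #104, #106, #107, #110, #111, #113, #115.
Of those, in Ward 3: #103, #104, #110 → 3.

3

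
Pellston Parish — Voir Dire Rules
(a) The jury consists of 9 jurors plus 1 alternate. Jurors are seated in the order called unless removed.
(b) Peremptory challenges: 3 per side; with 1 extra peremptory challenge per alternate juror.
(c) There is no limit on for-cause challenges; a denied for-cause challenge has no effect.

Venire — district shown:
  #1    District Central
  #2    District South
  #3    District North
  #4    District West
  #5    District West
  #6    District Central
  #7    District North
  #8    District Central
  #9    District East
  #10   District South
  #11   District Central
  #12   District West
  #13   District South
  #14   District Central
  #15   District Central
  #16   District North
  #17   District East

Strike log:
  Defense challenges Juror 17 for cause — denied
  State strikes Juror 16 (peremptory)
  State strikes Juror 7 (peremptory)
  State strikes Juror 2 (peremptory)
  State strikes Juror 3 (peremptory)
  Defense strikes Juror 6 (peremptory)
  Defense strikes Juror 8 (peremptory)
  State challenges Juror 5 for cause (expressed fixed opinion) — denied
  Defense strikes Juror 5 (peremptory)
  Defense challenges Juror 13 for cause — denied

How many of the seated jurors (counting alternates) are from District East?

Removed: #2, #3, #5, #6, #7, #8, #16.
Seated (10 incl. alternates): #1, #4, #9, #10, #11, #12, #13, #14, #15, #17.
Of those, in District East: #9, #17 → 2.

2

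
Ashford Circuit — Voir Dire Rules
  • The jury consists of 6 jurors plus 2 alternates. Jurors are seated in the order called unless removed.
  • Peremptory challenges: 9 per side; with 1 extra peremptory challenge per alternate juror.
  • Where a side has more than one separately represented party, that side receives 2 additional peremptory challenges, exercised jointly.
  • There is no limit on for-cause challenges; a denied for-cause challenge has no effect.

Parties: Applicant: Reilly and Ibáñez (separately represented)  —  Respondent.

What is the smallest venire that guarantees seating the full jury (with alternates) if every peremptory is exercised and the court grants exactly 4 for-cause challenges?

Seats to fill: 6 + 2 alternates = 8.
Peremptories — Applicant: 9 + 1×2 + 2 = 13; Respondent: 9 + 1×2 = 11; total 24.
For-cause removals: 4.
Minimum venire: 8 + 24 + 4 = 36.

36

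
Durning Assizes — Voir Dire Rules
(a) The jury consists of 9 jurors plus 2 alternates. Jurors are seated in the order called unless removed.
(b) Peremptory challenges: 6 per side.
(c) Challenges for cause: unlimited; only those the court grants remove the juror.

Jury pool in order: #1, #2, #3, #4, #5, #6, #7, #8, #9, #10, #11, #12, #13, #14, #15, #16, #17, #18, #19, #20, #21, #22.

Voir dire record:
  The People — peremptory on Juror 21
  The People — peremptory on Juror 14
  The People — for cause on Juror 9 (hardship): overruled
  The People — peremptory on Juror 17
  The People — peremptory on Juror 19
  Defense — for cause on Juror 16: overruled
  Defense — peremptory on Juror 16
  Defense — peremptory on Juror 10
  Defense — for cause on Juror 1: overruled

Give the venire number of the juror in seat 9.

9

Removed: #10, #14, #16, #17, #19, #21. (#1, #9 stay — for-cause denied.)
Filling seats in venire order through position 9: #1, #2, #3, #4, #5, #6, #7, #8, #9.
So seat 9 is #9.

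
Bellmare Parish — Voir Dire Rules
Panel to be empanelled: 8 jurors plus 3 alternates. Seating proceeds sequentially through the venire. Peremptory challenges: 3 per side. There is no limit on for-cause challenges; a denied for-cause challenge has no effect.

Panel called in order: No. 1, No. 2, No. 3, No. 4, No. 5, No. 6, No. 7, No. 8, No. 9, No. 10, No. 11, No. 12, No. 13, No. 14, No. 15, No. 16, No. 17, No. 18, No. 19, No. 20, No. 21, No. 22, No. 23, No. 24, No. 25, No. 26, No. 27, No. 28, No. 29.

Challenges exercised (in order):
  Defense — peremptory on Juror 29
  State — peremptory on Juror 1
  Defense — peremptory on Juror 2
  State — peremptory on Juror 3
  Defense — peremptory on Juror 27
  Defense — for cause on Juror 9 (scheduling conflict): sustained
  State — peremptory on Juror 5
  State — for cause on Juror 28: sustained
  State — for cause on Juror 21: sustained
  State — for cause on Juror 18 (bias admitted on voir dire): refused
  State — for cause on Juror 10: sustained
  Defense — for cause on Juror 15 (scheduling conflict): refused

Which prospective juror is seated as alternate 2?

Removed: #1, #2, #3, #5, #9, #10, #21, #27, #28, #29. (#15, #18 stay — for-cause denied.)
Filling seats in venire order through position 10: #4, #6, #7, #8, #11, #12, #13, #14, #15, #16.
So alternate 2 is #16.

16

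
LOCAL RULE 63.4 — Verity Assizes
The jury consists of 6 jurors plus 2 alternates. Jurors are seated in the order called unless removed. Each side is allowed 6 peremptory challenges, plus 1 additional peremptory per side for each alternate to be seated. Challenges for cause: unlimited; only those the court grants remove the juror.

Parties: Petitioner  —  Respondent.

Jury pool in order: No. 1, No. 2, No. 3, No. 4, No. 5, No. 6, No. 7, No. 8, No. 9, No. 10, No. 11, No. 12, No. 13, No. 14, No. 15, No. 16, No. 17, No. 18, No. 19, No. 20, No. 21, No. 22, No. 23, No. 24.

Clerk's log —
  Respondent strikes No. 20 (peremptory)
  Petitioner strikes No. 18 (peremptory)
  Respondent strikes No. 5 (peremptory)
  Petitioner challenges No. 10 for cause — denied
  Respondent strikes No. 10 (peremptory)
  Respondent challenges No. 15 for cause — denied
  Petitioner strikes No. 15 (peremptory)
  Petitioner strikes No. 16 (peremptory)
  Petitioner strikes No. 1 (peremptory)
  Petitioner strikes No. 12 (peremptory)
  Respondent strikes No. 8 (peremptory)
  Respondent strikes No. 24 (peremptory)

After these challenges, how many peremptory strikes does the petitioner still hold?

3

Petitioner allotment: 6 base + 1 × 2 alternates = 8.
Petitioner peremptories used: #18, #15, #16, #1, #12 — 5 (the for-cause on #10 doesn't count).
Remaining: 8 − 5 = 3.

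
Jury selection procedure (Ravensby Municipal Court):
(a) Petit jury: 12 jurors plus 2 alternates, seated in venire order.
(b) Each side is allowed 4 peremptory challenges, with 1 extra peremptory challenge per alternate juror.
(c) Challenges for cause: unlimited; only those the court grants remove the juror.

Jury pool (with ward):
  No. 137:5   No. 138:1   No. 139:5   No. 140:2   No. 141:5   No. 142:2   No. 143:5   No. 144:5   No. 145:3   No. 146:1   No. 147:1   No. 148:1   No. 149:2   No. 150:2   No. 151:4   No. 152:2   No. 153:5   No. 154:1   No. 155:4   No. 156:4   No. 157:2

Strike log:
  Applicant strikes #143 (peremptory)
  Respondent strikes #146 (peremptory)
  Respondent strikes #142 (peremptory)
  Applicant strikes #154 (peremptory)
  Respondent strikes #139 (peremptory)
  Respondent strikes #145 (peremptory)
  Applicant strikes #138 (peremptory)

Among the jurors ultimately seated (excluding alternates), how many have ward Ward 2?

4

Removed: #138, #139, #142, #143, #145, #146, #154.
Seated jurors 1–12: #137, #140, #141, #144, #147, #148, #149, #150, #151, #152, #153, #155 (alternates #156, #157 not counted).
Of those, in Ward 2: #140, #149, #150, #152 → 4.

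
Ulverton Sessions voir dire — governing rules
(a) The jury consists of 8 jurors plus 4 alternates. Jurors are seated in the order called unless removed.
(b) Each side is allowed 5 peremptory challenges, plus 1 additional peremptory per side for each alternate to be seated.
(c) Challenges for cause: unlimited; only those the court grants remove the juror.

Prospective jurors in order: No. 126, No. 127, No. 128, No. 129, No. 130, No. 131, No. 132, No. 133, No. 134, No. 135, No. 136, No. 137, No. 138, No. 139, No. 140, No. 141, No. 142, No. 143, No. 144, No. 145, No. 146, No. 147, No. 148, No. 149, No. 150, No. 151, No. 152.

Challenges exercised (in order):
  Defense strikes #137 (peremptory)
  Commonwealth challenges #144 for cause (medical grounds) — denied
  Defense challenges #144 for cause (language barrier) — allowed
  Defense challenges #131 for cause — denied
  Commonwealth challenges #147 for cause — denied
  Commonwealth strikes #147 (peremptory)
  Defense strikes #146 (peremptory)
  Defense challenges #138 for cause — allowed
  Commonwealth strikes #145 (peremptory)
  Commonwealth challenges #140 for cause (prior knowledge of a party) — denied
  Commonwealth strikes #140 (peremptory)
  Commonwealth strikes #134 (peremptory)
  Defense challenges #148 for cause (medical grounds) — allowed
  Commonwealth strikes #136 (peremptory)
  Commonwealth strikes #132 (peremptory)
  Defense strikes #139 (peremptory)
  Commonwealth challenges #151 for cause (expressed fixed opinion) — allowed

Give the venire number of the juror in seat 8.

135

Removed: #132, #134, #136, #137, #138, #139, #140, #144, #145, #146, #147, #148, #151. (#131 stays — for-cause denied.)
Seating in order: seats 1–8 → #126, #127, #128, #129, #130, #131, #133, #135; alternates → #141, #142, #143, #149.
So seat 8 is #135.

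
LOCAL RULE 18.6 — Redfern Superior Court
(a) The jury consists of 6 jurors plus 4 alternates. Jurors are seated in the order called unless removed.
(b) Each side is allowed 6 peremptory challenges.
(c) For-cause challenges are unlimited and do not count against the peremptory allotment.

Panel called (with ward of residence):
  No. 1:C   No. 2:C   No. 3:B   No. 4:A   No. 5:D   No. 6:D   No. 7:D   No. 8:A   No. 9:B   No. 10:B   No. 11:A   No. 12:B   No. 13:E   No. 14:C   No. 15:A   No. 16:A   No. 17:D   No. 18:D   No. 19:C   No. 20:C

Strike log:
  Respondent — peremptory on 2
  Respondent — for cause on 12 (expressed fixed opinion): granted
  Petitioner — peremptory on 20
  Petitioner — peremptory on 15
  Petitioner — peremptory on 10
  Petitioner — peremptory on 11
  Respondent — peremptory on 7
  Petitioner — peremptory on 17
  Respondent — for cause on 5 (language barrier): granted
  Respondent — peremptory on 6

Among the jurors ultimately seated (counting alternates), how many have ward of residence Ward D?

1

Removed: #2, #5, #6, #7, #10, #11, #12, #15, #17, #20.
Seated (10 incl. alternates): #1, #3, #4, #8, #9, #13, #14, #16, #18, #19.
Of those, in Ward D: #18 → 1.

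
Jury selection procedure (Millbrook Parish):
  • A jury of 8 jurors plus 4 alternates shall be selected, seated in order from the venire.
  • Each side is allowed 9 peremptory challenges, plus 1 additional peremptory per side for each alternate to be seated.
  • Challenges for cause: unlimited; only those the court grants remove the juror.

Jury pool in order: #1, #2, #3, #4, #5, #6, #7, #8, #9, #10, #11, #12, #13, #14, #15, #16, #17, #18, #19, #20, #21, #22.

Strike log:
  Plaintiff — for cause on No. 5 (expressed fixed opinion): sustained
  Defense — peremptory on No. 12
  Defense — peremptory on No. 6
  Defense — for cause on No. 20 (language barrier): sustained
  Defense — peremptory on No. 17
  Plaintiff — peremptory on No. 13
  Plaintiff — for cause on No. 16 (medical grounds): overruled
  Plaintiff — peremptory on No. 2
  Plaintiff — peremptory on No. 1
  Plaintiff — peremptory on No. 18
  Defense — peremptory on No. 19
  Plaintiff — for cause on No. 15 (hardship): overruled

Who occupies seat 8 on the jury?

Removed: #1, #2, #5, #6, #12, #13, #17, #18, #19, #20. (#15, #16 stay — for-cause denied.)
Seating in order: seats 1–8 → #3, #4, #7, #8, #9, #10, #11, #14; alternates → #15, #16, #21, #22.
So seat 8 is #14.

14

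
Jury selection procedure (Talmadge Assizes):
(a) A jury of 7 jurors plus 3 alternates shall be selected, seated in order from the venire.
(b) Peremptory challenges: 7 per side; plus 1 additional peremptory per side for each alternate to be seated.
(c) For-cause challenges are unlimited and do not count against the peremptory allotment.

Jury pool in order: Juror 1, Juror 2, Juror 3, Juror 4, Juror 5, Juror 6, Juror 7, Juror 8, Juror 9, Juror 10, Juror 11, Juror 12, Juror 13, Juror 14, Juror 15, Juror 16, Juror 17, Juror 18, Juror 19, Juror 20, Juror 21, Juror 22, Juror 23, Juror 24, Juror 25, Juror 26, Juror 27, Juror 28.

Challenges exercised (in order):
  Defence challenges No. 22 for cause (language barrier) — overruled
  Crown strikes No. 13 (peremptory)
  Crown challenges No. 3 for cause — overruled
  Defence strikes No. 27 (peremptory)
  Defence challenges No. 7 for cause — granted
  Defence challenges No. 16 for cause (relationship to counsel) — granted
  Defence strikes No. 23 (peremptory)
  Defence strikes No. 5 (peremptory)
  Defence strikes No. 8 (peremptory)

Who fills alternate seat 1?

Removed: #5, #7, #8, #13, #16, #23, #27. (#3, #22 stay — for-cause denied.)
Seating in order: seats 1–7 → #1, #2, #3, #4, #6, #9, #10; alternates → #11, #12, #14.
So alternate 1 is #11.

11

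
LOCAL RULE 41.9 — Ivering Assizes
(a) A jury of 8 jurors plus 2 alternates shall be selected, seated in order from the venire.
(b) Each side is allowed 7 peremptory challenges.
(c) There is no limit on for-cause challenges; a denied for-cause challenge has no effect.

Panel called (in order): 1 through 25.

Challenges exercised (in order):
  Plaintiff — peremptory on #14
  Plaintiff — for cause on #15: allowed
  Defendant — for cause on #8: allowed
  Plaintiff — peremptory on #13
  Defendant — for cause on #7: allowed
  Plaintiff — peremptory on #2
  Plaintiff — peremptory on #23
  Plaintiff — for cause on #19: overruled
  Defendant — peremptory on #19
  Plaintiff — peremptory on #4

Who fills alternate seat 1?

16

Removed: #2, #4, #7, #8, #13, #14, #15, #19, #23.
Seating in order: seats 1–8 → #1, #3, #5, #6, #9, #10, #11, #12; alternates → #16, #17.
So alternate 1 is #16.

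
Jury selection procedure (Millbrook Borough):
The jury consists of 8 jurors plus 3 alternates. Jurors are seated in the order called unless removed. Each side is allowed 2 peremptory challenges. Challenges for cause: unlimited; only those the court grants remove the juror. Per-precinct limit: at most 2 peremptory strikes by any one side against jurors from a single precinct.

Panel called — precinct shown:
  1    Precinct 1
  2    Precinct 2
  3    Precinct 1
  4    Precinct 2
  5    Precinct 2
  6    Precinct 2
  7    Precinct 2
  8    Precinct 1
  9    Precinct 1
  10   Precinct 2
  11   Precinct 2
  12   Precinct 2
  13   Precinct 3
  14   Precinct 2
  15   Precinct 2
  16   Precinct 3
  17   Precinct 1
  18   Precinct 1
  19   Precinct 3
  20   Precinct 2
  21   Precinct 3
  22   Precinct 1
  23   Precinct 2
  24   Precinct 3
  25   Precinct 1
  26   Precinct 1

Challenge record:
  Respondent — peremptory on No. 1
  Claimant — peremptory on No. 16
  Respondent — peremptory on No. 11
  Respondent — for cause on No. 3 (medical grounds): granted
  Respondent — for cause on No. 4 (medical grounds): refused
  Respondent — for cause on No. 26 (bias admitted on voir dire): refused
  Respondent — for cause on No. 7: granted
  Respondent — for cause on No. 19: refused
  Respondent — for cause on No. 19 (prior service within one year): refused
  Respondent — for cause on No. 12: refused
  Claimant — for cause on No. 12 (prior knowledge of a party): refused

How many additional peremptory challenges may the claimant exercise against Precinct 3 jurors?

Claimant peremptories so far: #16 — 1 of 2 used, 1 left overall.
Against Precinct 3: #16 — 1 used; per-precinct cap 2 leaves 1.
Binding limit: min(1, 1) = 1.

1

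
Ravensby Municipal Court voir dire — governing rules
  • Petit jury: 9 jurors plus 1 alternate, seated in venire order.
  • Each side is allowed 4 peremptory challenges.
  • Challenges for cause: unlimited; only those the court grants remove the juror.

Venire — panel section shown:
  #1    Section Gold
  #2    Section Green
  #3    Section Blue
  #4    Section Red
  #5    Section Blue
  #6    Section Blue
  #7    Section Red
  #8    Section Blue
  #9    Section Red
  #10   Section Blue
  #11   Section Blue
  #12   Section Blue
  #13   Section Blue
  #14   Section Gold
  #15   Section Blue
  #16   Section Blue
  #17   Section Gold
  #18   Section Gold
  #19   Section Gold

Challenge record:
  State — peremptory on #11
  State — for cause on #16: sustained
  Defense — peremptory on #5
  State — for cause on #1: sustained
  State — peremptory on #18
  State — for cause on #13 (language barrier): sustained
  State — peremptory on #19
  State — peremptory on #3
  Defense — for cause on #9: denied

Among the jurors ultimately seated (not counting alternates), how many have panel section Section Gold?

1

Removed: #1, #3, #5, #11, #13, #16, #18, #19.
Seated jurors 1–9: #2, #4, #6, #7, #8, #9, #10, #12, #14 (alternates #15 not counted).
Of those, in Section Gold: #14 → 1.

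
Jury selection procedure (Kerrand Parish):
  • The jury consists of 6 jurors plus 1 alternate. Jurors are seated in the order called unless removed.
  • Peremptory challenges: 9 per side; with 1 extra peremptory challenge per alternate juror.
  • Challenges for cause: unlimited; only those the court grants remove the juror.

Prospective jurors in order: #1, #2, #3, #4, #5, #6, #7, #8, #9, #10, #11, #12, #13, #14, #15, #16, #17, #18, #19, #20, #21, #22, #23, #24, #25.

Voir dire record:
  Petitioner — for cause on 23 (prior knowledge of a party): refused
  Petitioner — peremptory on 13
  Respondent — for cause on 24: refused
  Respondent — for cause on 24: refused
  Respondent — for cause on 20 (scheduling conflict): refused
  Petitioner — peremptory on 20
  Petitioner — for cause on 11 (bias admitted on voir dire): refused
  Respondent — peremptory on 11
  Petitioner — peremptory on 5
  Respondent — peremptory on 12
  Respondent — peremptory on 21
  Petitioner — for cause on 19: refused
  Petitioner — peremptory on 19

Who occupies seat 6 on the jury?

Removed: #5, #11, #12, #13, #19, #20, #21. (#23, #24 stay — for-cause denied.)
Filling seats in venire order through position 6: #1, #2, #3, #4, #6, #7.
So seat 6 is #7.

7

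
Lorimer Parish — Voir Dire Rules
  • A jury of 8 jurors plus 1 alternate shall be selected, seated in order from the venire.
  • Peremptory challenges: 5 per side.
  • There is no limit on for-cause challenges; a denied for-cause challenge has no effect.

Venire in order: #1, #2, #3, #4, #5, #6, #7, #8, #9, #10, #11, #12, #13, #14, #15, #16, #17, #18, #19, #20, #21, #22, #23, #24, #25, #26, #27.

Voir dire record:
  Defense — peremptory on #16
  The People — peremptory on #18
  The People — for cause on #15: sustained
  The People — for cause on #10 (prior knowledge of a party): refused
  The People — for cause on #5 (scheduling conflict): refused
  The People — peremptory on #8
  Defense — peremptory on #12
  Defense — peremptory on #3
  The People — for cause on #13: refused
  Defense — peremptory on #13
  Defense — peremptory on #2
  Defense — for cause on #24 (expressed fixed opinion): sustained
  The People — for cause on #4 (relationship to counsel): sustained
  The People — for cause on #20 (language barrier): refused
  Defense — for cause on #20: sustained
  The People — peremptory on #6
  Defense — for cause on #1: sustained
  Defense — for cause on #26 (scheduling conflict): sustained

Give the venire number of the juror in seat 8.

19

Removed: #1, #2, #3, #4, #6, #8, #12, #13, #15, #16, #18, #20, #24, #26. (#5, #10 stay — for-cause denied.)
Filling seats in venire order through position 8: #5, #7, #9, #10, #11, #14, #17, #19.
So seat 8 is #19.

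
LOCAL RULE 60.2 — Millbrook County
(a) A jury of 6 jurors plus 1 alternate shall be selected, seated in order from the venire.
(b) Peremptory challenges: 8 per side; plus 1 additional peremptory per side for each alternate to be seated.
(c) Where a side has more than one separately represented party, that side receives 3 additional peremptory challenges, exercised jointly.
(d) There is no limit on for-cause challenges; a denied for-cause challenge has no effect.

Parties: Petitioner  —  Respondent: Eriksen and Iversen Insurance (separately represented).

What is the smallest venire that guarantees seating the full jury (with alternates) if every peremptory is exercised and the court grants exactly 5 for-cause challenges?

33

Seats to fill: 6 + 1 alternates = 7.
Peremptories — Petitioner: 8 + 1×1 = 9; Respondent: 8 + 1×1 + 3 = 12; total 21.
For-cause removals: 5.
Minimum venire: 7 + 21 + 5 = 33.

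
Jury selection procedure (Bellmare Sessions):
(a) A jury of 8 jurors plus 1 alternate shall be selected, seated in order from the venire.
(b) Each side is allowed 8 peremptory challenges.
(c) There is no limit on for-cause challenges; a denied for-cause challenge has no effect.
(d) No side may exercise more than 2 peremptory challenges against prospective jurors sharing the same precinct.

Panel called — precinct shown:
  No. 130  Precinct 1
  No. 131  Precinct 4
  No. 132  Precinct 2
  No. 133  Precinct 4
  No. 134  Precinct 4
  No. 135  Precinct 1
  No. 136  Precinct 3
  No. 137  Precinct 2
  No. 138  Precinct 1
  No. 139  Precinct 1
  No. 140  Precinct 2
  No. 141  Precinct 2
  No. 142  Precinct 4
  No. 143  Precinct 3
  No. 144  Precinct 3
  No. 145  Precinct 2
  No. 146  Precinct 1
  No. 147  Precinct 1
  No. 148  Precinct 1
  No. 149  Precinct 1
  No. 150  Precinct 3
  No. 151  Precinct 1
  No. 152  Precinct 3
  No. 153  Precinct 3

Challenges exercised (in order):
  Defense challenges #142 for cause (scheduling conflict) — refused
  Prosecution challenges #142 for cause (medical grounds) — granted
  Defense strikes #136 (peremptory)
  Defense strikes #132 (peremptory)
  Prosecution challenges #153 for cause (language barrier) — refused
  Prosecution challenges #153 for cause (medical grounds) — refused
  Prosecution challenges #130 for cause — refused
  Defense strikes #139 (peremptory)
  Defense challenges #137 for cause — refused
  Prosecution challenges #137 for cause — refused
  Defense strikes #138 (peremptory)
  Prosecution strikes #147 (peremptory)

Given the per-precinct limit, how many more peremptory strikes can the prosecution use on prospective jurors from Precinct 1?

Prosecution peremptories so far: #147 — 1 of 8 used, 7 left overall.
Against Precinct 1: #147 — 1 used; per-precinct cap 2 leaves 1.
Binding limit: min(7, 1) = 1.

1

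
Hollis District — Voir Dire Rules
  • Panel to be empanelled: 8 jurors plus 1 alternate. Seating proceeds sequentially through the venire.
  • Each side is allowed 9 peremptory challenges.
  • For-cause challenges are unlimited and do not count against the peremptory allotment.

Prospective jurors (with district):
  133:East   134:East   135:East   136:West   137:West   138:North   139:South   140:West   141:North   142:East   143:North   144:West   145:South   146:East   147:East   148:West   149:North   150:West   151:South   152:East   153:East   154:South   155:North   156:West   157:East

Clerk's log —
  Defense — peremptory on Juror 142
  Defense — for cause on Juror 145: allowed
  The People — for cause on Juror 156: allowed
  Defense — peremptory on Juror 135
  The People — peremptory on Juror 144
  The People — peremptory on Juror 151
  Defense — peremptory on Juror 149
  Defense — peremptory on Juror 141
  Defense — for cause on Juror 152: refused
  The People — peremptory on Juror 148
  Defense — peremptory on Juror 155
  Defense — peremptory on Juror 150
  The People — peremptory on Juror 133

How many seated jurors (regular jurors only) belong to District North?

2

Removed: #133, #135, #141, #142, #144, #145, #148, #149, #150, #151, #155, #156.
Seated jurors 1–8: #134, #136, #137, #138, #139, #140, #143, #146 (alternates #147 not counted).
Of those, in District North: #138, #143 → 2.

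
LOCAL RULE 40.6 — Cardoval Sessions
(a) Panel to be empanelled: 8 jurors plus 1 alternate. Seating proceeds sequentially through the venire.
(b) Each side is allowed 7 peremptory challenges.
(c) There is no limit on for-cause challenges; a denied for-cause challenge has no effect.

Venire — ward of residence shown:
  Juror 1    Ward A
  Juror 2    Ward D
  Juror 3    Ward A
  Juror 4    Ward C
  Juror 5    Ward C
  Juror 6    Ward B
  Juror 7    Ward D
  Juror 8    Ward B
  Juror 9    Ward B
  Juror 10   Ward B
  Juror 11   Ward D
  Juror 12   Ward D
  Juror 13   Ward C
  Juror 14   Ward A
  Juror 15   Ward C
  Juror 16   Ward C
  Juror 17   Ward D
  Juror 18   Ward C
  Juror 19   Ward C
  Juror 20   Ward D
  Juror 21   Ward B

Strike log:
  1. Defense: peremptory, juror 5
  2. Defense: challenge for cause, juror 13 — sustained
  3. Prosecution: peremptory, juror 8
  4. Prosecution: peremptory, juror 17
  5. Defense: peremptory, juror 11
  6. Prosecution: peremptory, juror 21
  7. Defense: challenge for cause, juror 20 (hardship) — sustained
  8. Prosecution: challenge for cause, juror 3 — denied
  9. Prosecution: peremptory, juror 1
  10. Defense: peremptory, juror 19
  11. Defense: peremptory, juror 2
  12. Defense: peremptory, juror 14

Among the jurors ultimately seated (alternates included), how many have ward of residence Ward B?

Removed: #1, #2, #5, #8, #11, #13, #14, #17, #19, #20, #21.
Seated (9 incl. alternates): #3, #4, #6, #7, #9, #10, #12, #15, #16.
Of those, in Ward B: #6, #9, #10 → 3.

3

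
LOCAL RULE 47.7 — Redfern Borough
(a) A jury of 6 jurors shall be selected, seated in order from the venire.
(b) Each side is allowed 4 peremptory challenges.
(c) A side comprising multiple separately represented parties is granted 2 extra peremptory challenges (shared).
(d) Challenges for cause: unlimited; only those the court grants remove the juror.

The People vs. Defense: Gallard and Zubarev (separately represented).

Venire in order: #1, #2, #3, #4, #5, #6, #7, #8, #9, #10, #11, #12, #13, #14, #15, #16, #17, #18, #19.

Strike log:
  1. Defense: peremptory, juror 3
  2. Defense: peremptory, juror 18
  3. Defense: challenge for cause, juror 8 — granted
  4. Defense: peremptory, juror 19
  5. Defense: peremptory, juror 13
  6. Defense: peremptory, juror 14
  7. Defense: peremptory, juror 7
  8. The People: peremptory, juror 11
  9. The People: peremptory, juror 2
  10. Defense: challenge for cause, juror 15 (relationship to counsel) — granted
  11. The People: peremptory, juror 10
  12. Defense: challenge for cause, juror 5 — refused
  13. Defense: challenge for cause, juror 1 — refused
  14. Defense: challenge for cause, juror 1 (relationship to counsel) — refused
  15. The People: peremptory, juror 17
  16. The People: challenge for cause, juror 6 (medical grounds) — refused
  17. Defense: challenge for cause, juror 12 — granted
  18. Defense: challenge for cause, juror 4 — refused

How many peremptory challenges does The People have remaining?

The People allotment: 4.
The People peremptories used: #11, #2, #10, #17 — 4 (the for-cause on #6 doesn't count).
Remaining: 4 − 4 = 0.

0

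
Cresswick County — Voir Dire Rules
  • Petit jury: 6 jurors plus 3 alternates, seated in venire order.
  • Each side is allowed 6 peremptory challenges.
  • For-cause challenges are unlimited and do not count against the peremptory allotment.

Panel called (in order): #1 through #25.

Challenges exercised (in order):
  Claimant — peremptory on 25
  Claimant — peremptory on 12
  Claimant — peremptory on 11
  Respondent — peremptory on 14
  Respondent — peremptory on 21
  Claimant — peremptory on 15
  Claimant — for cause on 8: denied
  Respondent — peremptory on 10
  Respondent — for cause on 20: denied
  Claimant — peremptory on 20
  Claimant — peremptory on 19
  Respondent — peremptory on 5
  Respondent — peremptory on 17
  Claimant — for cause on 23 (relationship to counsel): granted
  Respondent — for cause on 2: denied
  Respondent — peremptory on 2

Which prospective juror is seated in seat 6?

8

Removed: #2, #5, #10, #11, #12, #14, #15, #17, #19, #20, #21, #23, #25. (#8 stays — for-cause denied.)
Seating in order: seats 1–6 → #1, #3, #4, #6, #7, #8; alternates → #9, #13, #16.
So seat 6 is #8.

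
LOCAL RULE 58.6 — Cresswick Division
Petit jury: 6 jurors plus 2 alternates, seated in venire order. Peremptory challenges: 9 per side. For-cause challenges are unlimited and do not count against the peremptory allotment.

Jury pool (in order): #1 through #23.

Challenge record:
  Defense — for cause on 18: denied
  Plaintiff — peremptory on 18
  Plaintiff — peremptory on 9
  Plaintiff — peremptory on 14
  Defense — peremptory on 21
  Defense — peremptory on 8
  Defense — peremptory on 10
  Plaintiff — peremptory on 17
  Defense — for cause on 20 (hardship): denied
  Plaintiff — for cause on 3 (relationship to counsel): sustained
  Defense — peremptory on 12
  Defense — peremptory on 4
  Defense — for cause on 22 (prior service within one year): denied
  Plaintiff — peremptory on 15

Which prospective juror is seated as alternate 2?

Removed: #3, #4, #8, #9, #10, #12, #14, #15, #17, #18, #21. (#20, #22 stay — for-cause denied.)
Seating in order: seats 1–6 → #1, #2, #5, #6, #7, #11; alternates → #13, #16.
So alternate 2 is #16.

16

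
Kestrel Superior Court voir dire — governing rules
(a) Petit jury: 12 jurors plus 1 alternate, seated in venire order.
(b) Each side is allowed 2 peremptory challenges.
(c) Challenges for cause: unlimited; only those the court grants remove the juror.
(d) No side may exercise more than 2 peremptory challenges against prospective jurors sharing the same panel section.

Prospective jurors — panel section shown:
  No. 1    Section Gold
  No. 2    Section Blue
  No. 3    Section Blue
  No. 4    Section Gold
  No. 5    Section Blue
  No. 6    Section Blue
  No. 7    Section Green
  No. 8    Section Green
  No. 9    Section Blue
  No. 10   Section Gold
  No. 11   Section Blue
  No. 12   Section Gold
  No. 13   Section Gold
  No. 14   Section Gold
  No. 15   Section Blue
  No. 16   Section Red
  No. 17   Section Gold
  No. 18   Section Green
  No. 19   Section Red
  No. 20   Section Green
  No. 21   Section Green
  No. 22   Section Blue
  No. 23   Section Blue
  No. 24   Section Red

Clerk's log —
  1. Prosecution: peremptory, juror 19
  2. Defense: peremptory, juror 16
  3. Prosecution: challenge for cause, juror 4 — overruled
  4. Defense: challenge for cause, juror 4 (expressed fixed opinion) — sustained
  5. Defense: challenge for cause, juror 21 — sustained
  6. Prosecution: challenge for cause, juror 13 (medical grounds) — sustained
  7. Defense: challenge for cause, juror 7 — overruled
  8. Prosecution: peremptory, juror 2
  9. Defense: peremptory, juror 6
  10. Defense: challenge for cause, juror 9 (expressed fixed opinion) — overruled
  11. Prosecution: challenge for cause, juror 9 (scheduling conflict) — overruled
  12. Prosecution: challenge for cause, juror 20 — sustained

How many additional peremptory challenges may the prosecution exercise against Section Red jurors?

0

Prosecution peremptories so far: #19, #2 — 2 of 2 used, 0 left overall.
Against Section Red: #19 — 1 used; per-section cap 2 leaves 1.
Binding limit: min(0, 1) = 0.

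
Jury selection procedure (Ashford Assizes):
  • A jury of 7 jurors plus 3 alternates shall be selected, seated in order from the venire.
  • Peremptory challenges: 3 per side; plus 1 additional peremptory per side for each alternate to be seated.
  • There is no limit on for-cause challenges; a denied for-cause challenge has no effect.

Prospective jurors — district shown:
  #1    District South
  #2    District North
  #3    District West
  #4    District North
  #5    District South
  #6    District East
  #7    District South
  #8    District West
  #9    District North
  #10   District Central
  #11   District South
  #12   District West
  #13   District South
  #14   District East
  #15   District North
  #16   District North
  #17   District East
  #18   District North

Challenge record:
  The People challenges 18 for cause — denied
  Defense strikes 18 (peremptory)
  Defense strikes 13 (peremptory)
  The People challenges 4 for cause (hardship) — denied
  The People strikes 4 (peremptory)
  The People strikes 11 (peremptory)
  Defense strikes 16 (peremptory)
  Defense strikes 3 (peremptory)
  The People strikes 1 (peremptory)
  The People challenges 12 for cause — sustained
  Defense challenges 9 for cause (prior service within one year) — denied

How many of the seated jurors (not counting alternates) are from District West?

1

Removed: #1, #3, #4, #11, #12, #13, #16, #18.
Seated jurors 1–7: #2, #5, #6, #7, #8, #9, #10 (alternates #14, #15, #17 not counted).
Of those, in District West: #8 → 1.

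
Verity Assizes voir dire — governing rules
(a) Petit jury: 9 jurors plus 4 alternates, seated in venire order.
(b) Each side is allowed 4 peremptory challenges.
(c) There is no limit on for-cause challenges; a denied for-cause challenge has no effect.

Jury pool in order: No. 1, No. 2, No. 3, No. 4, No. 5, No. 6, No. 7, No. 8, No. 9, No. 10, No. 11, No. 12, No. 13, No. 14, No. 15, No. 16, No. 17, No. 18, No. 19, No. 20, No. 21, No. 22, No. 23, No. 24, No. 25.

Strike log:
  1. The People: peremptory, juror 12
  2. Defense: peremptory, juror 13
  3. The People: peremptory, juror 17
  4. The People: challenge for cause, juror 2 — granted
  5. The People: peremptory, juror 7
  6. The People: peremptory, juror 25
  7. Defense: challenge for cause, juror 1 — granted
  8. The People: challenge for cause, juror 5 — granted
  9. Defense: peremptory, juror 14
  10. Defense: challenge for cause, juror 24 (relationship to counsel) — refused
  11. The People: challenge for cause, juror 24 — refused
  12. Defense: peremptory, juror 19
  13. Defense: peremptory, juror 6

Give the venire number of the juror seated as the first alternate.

Removed: #1, #2, #5, #6, #7, #12, #13, #14, #17, #19, #25. (#24 stays — for-cause denied.)
Seating in order: seats 1–9 → #3, #4, #8, #9, #10, #11, #15, #16, #18; alternates → #20, #21, #22, #23.
So alternate 1 is #20.

20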